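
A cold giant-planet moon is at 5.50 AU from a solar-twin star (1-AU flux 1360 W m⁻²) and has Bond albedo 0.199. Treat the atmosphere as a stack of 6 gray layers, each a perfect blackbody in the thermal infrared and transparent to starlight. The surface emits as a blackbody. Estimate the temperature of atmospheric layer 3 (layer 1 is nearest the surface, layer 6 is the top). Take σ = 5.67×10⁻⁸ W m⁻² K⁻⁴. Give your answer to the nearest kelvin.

By the inverse-square law, S = 1360/5.50² = 44.96 W m⁻².
OLR = S(1−α)/4 = 9.003 W m⁻²; the top layer radiates at T_e = 112.3 K.
In the N-layer model, layer k (counted from the surface) has T_k = (N+1−k)^(1/4)·T_e.
With k = 3: T_3 = (6+1−3)^¼·112.3 K = 158.8 K.

159 K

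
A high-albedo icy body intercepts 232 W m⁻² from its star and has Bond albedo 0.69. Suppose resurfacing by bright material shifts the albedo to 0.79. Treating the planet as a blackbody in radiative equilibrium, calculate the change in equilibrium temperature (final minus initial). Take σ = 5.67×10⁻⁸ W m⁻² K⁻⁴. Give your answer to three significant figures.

-12.4 kelvin

Initial: T₁ = [S(1−0.69)/(4σ)]^(1/4) = 133.4 K.
With α = 0.79, T₂ = 121.1 K.
Change: 121.1 − 133.4 = -12.38 K.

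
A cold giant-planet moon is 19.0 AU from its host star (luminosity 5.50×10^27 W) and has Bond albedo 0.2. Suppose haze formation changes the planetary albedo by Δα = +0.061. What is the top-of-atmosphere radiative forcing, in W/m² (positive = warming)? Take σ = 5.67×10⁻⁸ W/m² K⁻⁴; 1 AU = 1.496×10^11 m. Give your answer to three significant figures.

d = 19.0 × 1.496×10^11 m = 2.842×10^12 m.
S = L/(4πd²) = 54.17 W/m².
The change in absorbed flux is Δ[S(1−α)/4] = −SΔα/4 = -0.8261 W/m².

-0.826 W/m²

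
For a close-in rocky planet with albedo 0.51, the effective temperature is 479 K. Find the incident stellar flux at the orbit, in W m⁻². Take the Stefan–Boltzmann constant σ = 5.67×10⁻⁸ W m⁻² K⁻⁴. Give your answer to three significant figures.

Invert the energy balance for S: S = 4σT⁴/(1−α).
σT⁴ = 5.67×10⁻⁸·(479)⁴ = 2985 W m⁻².
So S = 4×2985/(1−0.51) = 24370 W m⁻².

24400 W m⁻²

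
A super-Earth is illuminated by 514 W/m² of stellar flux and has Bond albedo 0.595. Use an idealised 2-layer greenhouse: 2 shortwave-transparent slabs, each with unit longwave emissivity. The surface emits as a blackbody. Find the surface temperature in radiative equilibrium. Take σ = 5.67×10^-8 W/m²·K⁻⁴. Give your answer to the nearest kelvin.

Top-of-atmosphere balance: σT_e⁴ = S(1−α)/4 = 52.04 W/m² → T_e = 174.1 K.
Layer-by-layer balance gives σT_s⁴ = (N+1)σT_e⁴, so T_s = 3^¼·174.1 = 229.1 K.

229 K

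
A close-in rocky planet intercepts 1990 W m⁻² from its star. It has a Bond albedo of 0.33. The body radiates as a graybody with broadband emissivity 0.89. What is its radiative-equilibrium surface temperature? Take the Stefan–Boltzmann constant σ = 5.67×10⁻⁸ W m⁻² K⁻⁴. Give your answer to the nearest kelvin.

Absorbed flux (global mean): S(1−α)/4 = 1990·0.67/4 = 333.3 W m⁻².
Equating to εσT⁴ with ε = 0.89: T = (333.3/0.89σ)^(1/4) = 285.1 K.

285 K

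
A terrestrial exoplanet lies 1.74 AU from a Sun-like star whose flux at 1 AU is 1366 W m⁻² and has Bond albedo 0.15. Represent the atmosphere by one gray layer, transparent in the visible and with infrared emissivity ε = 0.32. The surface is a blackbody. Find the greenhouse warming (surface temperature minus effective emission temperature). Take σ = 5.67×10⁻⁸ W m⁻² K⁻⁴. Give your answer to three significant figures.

Irradiance scales as 1/d², so S = 1366 W m⁻² × (1/1.74)² = 451.2 W m⁻².
Effective emission temperature (TOA balance): σT_e⁴ = S(1−α)/4 = 95.88 W m⁻² → T_e = 202.8 K.
For a single slab of emissivity ε, T_s⁴ = 2T_e⁴/(2−ε); thus T_s = 202.8·(1.19)^(1/4) = 211.8 K.
The atmosphere warms the surface by 9.034 K.

9.03 K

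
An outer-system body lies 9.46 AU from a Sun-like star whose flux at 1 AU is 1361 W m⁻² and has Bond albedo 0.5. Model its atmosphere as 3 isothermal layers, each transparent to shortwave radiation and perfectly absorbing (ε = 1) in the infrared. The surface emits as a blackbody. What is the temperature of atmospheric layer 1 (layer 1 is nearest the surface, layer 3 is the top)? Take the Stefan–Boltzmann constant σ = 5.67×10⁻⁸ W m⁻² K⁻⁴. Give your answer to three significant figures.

By the inverse-square law, S = 1361/9.46² = 15.21 W m⁻².
Top-of-atmosphere balance: σT_e⁴ = S(1−α)/4 = 1.901 W m⁻² → T_e = 76.09 K.
The net upward flux σT_e⁴ is constant between every pair of levels, so T_k⁴ = (N+1−k)T_e⁴.
T_1 = (3)^(1/4)·76.09 = 100.1 K.

100 K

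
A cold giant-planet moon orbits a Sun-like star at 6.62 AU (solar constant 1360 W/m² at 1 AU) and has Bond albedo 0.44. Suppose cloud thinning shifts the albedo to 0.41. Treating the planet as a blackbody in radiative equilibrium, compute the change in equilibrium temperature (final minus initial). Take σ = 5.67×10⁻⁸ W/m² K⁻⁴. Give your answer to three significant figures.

1.23 kelvin

Flux at the orbit: S = 1360/(6.62)² = 31.03 W/m².
With α = 0.44, T₁ = 93.56 K.
After:  T₂ = [31.03·0.59/(4σ)]^(1/4) = 94.79 K.
ΔT = T₂ − T₁ = 1.229 K.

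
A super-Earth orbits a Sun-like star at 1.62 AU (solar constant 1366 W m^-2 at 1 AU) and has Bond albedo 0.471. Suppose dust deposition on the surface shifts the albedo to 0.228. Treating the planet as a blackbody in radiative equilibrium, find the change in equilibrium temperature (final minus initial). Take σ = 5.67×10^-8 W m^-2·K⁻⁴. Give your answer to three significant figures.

18.5 kelvin

By the inverse-square law, S = 1366/1.62² = 520.5 W m^-2.
With α = 0.471, T₁ = 186.7 K.
Final:   T₂ = [S(1−0.228)/(4σ)]^(1/4) = 205.2 K.
Change: 205.2 − 186.7 = 18.50 K.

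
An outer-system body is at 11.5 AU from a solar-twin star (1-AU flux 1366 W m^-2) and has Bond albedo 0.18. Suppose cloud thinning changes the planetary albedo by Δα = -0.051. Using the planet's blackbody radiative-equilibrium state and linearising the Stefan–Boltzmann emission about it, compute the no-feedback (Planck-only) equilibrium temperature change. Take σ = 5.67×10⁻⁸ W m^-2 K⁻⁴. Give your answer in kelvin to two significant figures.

By the inverse-square law, S = 1366/11.5² = 10.33 W m^-2.
Reference equilibrium: T_e = [S(1−α)/(4σ)]^(1/4) = 78.17 K.
The change in absorbed flux is Δ[S(1−α)/4] = −SΔα/4 = 0.1317 W m^-2.
Linearising σT⁴ gives d(σT⁴)/dT = 4σT_e³ = 0.1083 W m^-2 per K.
So ΔT₀ = 0.1317/0.1083 = 1.22 K.

1.2 K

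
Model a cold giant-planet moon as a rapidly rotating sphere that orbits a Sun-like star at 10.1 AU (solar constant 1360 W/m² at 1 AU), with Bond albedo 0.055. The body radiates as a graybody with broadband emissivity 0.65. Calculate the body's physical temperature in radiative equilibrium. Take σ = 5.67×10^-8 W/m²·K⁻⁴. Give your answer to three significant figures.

96.1 K

By the inverse-square law, S = 1360/10.1² = 13.33 W/m².
Absorbed flux (global mean): S(1−α)/4 = 13.33·0.945/4 = 3.150 W/m².
Radiative balance εσT⁴ = 3.150 gives T = [3.150/(0.65·σ)]^(1/4) = 96.15 K.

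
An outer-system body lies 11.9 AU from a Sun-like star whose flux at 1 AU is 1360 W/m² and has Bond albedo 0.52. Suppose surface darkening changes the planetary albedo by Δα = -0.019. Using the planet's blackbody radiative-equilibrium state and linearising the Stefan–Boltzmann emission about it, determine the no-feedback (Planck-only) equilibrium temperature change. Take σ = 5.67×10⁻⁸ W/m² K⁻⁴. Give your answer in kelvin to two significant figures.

By the inverse-square law, S = 1360/11.9² = 9.604 W/m².
The baseline emission temperature is T_e = 67.14 K.
The change in absorbed flux is Δ[S(1−α)/4] = −SΔα/4 = 0.04562 W/m².
The Planck feedback parameter is 4σT_e³ = 0.06866 W/m²/K.
Hence the no-feedback warming is ΔF/(4σT_e³) = 0.664 K.

0.66 K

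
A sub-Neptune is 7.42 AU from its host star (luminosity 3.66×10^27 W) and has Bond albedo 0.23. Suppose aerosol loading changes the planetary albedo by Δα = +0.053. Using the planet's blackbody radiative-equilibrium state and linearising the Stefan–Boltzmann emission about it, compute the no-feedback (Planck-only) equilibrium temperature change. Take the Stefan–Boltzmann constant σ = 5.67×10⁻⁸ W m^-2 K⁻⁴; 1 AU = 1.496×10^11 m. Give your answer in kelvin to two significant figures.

-2.9 K

Orbital distance: d = 7.42 AU = 1.110×10^12 m.
S = L/(4πd²) = 236.4 W m^-2.
The baseline emission temperature is T_e = 168.3 K.
TOA radiative forcing: ΔF = −S·Δα/4 = −236.4·(+0.053)/4 = -3.132 W m^-2.
Linearising σT⁴ gives d(σT⁴)/dT = 4σT_e³ = 1.081 W m^-2 per K.
Hence the no-feedback warming is ΔF/(4σT_e³) = -2.90 K.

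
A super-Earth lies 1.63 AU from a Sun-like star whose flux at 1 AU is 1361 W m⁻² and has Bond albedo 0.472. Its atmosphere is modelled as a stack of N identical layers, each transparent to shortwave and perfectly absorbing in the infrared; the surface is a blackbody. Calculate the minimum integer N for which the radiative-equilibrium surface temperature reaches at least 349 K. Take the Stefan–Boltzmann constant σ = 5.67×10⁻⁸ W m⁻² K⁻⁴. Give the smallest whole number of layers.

12

Flux at the orbit: S = 1361/(1.63)² = 512.3 W m⁻².
The effective emission temperature is T_e = [S(1−α)/(4σ)]^¼ = 185.8 K.
Since T_s⁴ = (N+1)T_e⁴, we need N ≥ (T_s/T_e)⁴ − 1 = 11.440.
So N ≥ 11.440; the smallest integer is N = 12.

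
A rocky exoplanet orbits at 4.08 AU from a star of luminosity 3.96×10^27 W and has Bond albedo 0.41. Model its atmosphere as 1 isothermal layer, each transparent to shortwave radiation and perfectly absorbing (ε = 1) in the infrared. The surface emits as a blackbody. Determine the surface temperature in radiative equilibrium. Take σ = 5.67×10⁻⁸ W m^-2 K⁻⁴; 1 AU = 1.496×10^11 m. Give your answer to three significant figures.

d = 4.08 × 1.496×10^11 m = 6.104×10^11 m.
Spreading L over a sphere of radius d: S = 3.96×10^27/(4π·6.10×10^11²) = 845.9 W m^-2.
OLR = S(1−α)/4 = 124.8 W m^-2; the top layer radiates at T_e = 216.6 K.
Layer-by-layer balance gives σT_s⁴ = (N+1)σT_e⁴, so T_s = 2^¼·216.6 = 257.6 K.

258 K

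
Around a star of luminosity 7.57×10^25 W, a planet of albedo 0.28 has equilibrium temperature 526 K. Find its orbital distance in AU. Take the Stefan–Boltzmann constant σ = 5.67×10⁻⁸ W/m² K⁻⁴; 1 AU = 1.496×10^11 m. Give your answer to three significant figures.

0.106 AU

The flux needed for this T is 4σT⁴/(1−0.28) = 24110 W/m².
From L = 4πd²S, d = √(7.57×10^25/(4π·24110)) = 1.581×10^10 m = 0.1057 AU.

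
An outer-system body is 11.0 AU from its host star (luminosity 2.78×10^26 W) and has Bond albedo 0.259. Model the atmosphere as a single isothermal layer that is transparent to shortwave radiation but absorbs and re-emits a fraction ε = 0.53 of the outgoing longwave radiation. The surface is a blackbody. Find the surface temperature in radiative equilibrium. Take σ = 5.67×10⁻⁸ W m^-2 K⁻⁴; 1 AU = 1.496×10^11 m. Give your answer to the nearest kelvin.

78 K

d = 11.0 × 1.496×10^11 m = 1.646×10^12 m.
Flux at the orbit: S = L/(4πd²) = 2.78×10^26/(4π·(1.65×10^12)²) = 8.169 W m^-2.
At the top of the atmosphere, σT_e⁴ = S(1−α)/4 = 1.513 W m^-2, giving T_e = 71.88 K.
Surface balance with a leaky layer gives σT_s⁴ = σT_e⁴·2/(2−ε), so T_s = T_e·[2/(2−0.53)]^(1/4) = 77.63 K.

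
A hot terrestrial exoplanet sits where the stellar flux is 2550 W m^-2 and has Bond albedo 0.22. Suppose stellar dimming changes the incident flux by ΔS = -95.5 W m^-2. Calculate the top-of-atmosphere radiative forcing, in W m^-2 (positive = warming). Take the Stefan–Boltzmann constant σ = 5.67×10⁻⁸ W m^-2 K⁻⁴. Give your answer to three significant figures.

ΔF = Δ[S(1−α)]/4 = (1−0.22)·-95.5/4 = -18.62 W m^-2.

-18.6 W m^-2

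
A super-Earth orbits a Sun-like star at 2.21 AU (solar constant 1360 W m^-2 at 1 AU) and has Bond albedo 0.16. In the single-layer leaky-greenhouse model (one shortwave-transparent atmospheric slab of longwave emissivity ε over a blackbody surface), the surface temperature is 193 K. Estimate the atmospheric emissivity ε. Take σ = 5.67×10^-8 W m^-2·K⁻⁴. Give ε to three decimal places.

0.513

By the inverse-square law, S = 1360/2.21² = 278.5 W m^-2.
Effective temperature: T_e = [S(1−α)/(4σ)]^(1/4) = 179.2 K.
Inverting T_s⁴ = 2T_e⁴/(2−ε): (T_e/T_s)⁴ = 0.7433, so ε = 2(1 − 0.7433) = 0.5134.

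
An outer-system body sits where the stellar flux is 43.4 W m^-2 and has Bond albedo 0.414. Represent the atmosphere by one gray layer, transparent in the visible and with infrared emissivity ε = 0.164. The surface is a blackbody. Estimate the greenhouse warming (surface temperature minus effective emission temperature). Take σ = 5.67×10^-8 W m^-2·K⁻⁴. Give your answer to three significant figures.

2.22 K

Effective emission temperature (TOA balance): σT_e⁴ = S(1−α)/4 = 6.358 W m^-2 → T_e = 102.9 K.
Surface balance with a leaky layer gives σT_s⁴ = σT_e⁴·2/(2−ε), so T_s = T_e·[2/(2−0.164)]^(1/4) = 105.1 K.
Greenhouse warming: T_s − T_e = 2.225 K.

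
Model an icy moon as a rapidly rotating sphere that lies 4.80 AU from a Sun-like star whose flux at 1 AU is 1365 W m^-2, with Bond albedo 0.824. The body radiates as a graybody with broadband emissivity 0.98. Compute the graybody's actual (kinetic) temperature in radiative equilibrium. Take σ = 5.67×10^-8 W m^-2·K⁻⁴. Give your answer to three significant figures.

Flux at the orbit: S = 1365/(4.80)² = 59.24 W m^-2.
Absorbed flux (global mean): S(1−α)/4 = 59.24·0.176/4 = 2.607 W m^-2.
Equating to εσT⁴ with ε = 0.98: T = (2.607/0.98σ)^(1/4) = 82.76 K.

82.8 kelvin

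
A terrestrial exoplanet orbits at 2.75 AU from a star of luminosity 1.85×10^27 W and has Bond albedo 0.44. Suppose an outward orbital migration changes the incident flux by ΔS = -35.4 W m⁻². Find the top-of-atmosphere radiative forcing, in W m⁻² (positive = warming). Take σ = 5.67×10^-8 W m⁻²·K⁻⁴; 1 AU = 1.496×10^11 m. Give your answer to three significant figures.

-4.96 W m⁻²

d = 2.75 × 1.496×10^11 m = 4.114×10^11 m.
S = L/(4πd²) = 869.8 W m⁻².
Only a fraction (1−α) is absorbed and it's spread over 4πR², so ΔF = (1−α)ΔS/4 = -4.956 W m⁻².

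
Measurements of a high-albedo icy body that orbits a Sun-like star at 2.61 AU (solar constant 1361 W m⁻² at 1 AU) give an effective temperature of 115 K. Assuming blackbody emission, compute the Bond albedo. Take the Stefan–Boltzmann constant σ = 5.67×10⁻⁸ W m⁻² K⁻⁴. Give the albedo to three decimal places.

0.801

Irradiance scales as 1/d², so S = 1361 W m⁻² × (1/2.61)² = 199.8 W m⁻².
Energy balance: S(1−α)/4 = σT⁴, so 1−α = 4σT⁴/S.
4σT⁴ = 4·5.67×10⁻⁸·(115)⁴ = 39.67 W m⁻².
Hence α = 1 − 39.67/199.8 = 0.8015.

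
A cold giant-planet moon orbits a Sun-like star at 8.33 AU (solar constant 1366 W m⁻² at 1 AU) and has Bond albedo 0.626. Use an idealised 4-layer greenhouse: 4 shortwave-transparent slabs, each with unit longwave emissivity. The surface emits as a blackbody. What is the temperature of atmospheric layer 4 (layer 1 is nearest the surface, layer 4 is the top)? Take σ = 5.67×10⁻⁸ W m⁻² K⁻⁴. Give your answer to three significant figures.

By the inverse-square law, S = 1366/8.33² = 19.69 W m⁻².
Top-of-atmosphere balance: σT_e⁴ = S(1−α)/4 = 1.841 W m⁻² → T_e = 75.48 K.
In the N-layer model, layer k (counted from the surface) has T_k = (N+1−k)^(1/4)·T_e.
With k = 4: T_4 = (4+1−4)^¼·75.48 K = 75.48 K.

75.5 K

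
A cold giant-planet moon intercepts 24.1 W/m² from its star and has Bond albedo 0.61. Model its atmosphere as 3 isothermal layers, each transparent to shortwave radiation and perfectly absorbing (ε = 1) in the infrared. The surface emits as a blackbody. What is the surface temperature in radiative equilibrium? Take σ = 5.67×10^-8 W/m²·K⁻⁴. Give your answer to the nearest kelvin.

The effective emission temperature is T_e = [S(1−α)/(4σ)]^¼ = 80.23 K.
For an N-layer opaque stack, T_s⁴ = (N+1)T_e⁴, hence T_s = (4)^(1/4)×80.23 K = 113.5 K.

113 kelvin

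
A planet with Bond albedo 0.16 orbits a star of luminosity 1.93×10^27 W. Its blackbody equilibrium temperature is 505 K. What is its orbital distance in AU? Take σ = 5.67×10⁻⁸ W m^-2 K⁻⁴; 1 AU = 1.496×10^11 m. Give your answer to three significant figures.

Required flux: S = 4σT⁴/(1−α) = 17560 W m^-2.
From L = 4πd²S, d = √(1.93×10^27/(4π·17560)) = 9.352×10^10 m = 0.6251 AU.

0.625 AU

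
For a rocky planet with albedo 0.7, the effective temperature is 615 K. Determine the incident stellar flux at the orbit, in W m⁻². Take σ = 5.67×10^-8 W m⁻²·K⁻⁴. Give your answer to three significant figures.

From S(1−α)/4 = σT⁴: S = 4σT⁴/(1−α).
The emitted flux is σT⁴ = 8111 W m⁻².
S = 4·8111/0.3 = 1.081×10^5 W m⁻².

1.08×10^5 W m⁻²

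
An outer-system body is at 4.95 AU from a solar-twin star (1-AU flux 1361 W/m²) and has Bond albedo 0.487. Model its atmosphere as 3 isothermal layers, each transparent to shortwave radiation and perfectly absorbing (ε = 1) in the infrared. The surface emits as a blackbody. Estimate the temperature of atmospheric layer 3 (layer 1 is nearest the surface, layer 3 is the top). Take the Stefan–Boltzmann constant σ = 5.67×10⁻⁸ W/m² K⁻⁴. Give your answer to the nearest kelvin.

106 K

By the inverse-square law, S = 1361/4.95² = 55.55 W/m².
Top-of-atmosphere balance: σT_e⁴ = S(1−α)/4 = 7.124 W/m² → T_e = 105.9 K.
In the N-layer model, layer k (counted from the surface) has T_k = (N+1−k)^(1/4)·T_e.
T_3 = (1)^(1/4)·105.9 = 105.9 K.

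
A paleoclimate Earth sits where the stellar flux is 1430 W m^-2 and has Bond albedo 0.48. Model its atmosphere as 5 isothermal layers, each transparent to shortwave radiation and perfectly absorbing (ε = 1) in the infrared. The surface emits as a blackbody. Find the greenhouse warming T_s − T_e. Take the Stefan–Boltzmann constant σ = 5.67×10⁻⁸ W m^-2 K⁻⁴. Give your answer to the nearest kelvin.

135 kelvin

The effective emission temperature is T_e = [S(1−α)/(4σ)]^¼ = 239.3 K.
Surface: T_s = (6)^¼·T_e = 374.5 K.
Warming: T_s − T_e = 135.2 K.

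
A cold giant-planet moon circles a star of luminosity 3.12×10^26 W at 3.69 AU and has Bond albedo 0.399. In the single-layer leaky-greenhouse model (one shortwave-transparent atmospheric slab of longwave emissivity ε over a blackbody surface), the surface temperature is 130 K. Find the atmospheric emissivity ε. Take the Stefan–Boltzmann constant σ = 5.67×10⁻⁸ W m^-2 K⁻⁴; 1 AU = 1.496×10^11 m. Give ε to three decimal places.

d = 3.69 × 1.496×10^11 m = 5.520×10^11 m.
Spreading L over a sphere of radius d: S = 3.12×10^26/(4π·5.52×10^11²) = 81.48 W m^-2.
First, T_e = [81.48·(1−0.399)/(4σ)]^(1/4) = 121.2 K.
Since (2−ε)/2 = (T_e/T_s)⁴ = 0.7559, ε = 0.4881.

0.488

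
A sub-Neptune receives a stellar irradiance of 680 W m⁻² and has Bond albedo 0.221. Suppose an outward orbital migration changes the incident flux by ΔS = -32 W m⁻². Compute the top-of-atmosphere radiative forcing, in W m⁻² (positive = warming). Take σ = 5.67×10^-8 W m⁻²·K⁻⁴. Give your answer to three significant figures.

TOA radiative forcing: ΔF = (1−α)ΔS/4 = 0.779·(-32)/4 = -6.232 W m⁻².

-6.23 W m⁻²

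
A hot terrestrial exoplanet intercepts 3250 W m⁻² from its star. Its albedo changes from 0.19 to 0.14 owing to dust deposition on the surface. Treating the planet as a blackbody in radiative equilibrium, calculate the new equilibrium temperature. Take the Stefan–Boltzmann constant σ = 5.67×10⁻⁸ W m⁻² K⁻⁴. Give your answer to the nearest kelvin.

333 K

With the new albedo, S(1−α₂)/4 = 698.8 W m⁻², so T₂ = 333.2 K.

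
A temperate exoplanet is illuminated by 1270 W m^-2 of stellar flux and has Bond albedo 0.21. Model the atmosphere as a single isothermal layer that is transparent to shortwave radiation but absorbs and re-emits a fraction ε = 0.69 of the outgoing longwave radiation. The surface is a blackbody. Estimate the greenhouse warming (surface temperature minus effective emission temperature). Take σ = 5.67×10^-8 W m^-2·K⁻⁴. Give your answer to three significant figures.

28.8 kelvin

The planet radiates to space at T_e = [S(1−α)/(4σ)]^(1/4) = 257.9 K.
For a single slab of emissivity ε, T_s⁴ = 2T_e⁴/(2−ε); thus T_s = 257.9·(1.527)^(1/4) = 286.7 K.
T_s − T_e = 286.7 − 257.9 = 28.78 K.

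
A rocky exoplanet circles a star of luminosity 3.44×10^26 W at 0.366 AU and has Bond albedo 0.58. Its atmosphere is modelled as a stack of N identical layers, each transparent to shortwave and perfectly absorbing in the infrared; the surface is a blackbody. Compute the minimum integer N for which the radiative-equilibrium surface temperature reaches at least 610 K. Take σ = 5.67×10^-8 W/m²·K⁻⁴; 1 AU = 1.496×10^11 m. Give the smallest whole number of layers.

d = 0.366 × 1.496×10^11 m = 5.475×10^10 m.
S = L/(4πd²) = 9131 W/m².
Top-of-atmosphere balance: σT_e⁴ = S(1−α)/4 = 958.8 W/m² → T_e = 360.6 K.
T_s = (N+1)^(1/4)·T_e ≥ 610 K requires N+1 ≥ (T_s/T_e)⁴ = (610/360.6)⁴ = 8.188.
Rounding up, N = 8.

8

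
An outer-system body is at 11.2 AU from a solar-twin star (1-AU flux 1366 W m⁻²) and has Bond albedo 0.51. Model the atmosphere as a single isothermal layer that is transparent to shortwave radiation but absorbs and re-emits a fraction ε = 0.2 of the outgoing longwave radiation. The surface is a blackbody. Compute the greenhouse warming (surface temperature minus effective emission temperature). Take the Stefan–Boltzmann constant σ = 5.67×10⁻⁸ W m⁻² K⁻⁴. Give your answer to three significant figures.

1.86 K

By the inverse-square law, S = 1366/11.2² = 10.89 W m⁻².
At the top of the atmosphere, σT_e⁴ = S(1−α)/4 = 1.334 W m⁻², giving T_e = 69.65 K.
For a single slab of emissivity ε, T_s⁴ = 2T_e⁴/(2−ε); thus T_s = 69.65·(1.111)^(1/4) = 71.50 K.
The atmosphere warms the surface by 1.859 K.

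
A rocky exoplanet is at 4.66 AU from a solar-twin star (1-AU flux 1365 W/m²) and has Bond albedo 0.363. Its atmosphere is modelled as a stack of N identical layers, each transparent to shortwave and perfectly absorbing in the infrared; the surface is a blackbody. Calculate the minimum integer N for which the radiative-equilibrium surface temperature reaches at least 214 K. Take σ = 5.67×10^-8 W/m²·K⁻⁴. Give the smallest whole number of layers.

11

By the inverse-square law, S = 1365/4.66² = 62.86 W/m².
OLR = S(1−α)/4 = 10.01 W/m²; the top layer radiates at T_e = 115.3 K.
Need (N+1)T_e⁴ ≥ T_s⁴, i.e. N+1 ≥ (214/115.3)⁴ = 11.879.
The minimum whole number is N = 11.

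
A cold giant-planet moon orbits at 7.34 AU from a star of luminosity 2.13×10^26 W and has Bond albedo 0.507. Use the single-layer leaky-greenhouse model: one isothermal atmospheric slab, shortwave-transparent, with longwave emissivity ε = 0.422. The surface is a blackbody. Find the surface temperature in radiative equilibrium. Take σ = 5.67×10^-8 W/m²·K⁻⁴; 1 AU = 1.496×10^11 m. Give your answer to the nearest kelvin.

79 K

Orbital distance: d = 7.34 AU = 1.098×10^12 m.
Spreading L over a sphere of radius d: S = 2.13×10^26/(4π·1.10×10^12²) = 14.06 W/m².
Effective emission temperature (TOA balance): σT_e⁴ = S(1−α)/4 = 1.733 W/m² → T_e = 74.35 K.
Surface balance with a leaky layer gives σT_s⁴ = σT_e⁴·2/(2−ε), so T_s = T_e·[2/(2−0.422)]^(1/4) = 78.89 K.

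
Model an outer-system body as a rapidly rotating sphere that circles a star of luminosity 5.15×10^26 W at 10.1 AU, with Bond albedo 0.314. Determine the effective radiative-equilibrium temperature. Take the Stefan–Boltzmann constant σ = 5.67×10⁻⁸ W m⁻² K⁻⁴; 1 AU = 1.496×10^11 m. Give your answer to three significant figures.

85.8 kelvin

d = 10.1 × 1.496×10^11 m = 1.511×10^12 m.
Spreading L over a sphere of radius d: S = 5.15×10^26/(4π·1.51×10^12²) = 17.95 W m⁻².
The planet absorbs (1−α)S over its disc πR² and re-emits over 4πR², so the mean absorbed flux is (1−0.314)·17.95/4 = 3.079 W m⁻².
Set σT⁴ = 3.079 → T = (3.079/σ)^(1/4) = 85.84 K.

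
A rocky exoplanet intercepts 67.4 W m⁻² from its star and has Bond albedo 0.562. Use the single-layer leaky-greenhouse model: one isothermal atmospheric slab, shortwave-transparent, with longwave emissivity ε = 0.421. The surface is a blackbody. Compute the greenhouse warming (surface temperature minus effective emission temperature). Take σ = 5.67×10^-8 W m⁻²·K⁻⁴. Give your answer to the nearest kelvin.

7 kelvin

At the top of the atmosphere, σT_e⁴ = S(1−α)/4 = 7.380 W m⁻², giving T_e = 106.8 K.
The surface balance (absorbed SW + ε·downward IR = σT_s⁴) with T_a⁴ = T_s⁴/2 reduces to T_s = T_e·[2/(2−ε)]^¼ = 113.3 K.
The atmosphere warms the surface by 6.502 K.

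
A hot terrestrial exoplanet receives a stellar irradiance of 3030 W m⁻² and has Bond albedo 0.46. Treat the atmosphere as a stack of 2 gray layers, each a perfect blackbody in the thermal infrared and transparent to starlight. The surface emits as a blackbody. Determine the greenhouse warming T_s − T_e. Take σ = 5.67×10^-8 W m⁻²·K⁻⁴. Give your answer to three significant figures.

OLR = S(1−α)/4 = 409.1 W m⁻²; the top layer radiates at T_e = 291.4 K.
Surface: T_s = (3)^¼·T_e = 383.6 K.
Warming: T_s − T_e = 92.12 K.

92.1 kelvin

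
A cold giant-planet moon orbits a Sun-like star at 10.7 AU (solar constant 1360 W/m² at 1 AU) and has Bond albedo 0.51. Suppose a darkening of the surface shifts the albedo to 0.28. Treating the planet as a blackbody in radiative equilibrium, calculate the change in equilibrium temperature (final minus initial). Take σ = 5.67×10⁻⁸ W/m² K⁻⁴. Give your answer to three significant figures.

Flux at the orbit: S = 1360/(10.7)² = 11.88 W/m².
Before: T₁ = [11.88·0.49/(4σ)]^(1/4) = 71.18 K.
With α = 0.28, T₂ = 78.36 K.
Change: 78.36 − 71.18 = 7.188 K.

7.19 K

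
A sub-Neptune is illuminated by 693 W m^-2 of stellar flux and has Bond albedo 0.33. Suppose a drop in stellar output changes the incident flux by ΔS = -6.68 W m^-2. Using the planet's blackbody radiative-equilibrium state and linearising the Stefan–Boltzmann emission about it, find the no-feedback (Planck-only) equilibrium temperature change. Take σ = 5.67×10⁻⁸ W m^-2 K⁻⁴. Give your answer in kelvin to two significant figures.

-0.51 kelvin

The baseline emission temperature is T_e = 212.7 K.
ΔF = Δ[S(1−α)]/4 = (1−0.33)·-6.68/4 = -1.119 W m^-2.
Planck response: λ_P = 4σT_e³ = 4·5.67×10⁻⁸·(212.7)³ = 2.183 W m^-2/K.
ΔT₀ = ΔF/λ_P = -1.119/2.183 = -0.513 K.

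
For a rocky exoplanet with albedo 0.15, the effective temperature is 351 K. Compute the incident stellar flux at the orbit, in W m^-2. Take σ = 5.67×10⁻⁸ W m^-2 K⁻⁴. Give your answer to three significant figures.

4050 W m^-2

Invert the energy balance for S: S = 4σT⁴/(1−α).
The emitted flux is σT⁴ = 860.6 W m^-2.
S = 4·860.6/0.85 = 4050 W m^-2.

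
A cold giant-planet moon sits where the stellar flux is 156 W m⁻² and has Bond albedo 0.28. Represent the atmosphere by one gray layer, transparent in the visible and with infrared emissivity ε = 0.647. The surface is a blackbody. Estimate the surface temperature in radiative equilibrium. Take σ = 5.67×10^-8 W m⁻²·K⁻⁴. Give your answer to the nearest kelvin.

164 K

The planet radiates to space at T_e = [S(1−α)/(4σ)]^(1/4) = 149.2 K.
Surface balance with a leaky layer gives σT_s⁴ = σT_e⁴·2/(2−ε), so T_s = T_e·[2/(2−0.647)]^(1/4) = 164.5 K.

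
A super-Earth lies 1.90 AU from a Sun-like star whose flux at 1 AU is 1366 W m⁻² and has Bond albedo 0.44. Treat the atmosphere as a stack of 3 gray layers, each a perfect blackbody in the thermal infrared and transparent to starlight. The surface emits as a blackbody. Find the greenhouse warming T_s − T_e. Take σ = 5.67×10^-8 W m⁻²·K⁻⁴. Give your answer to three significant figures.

72.4 kelvin

Irradiance scales as 1/d², so S = 1366 W m⁻² × (1/1.90)² = 378.4 W m⁻².
The effective emission temperature is T_e = [S(1−α)/(4σ)]^¼ = 174.8 K.
T_s = (N+1)^(1/4)·T_e = 247.3 K.
So the greenhouse effect raises the surface by 247.3 − 174.8 = 72.42 K.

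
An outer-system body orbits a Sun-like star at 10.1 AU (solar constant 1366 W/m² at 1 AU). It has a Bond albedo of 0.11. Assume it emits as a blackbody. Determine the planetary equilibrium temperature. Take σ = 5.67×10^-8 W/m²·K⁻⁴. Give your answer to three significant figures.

Flux at the orbit: S = 1366/(10.1)² = 13.39 W/m².
Absorbed flux (global mean): S(1−α)/4 = 13.39·0.89/4 = 2.979 W/m².
In equilibrium σT⁴ equals this, so T = 85.14 K.

85.1 kelvin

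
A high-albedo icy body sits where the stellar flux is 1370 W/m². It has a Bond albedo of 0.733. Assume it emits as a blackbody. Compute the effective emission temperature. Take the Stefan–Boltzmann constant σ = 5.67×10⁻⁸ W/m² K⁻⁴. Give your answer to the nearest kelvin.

200 K

The planet absorbs (1−α)S over its disc πR² and re-emits over 4πR², so the mean absorbed flux is (1−0.733)·1370/4 = 91.45 W/m².
Balancing against σT⁴: T = (91.45/5.67×10⁻⁸)^(1/4) = 200.4 K.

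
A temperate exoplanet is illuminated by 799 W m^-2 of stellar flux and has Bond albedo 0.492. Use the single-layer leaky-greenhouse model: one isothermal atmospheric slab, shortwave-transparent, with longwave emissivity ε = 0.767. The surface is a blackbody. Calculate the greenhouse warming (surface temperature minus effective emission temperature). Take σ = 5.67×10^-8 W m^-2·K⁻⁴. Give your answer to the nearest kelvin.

26 K

At the top of the atmosphere, σT_e⁴ = S(1−α)/4 = 101.5 W m^-2, giving T_e = 205.7 K.
For a single slab of emissivity ε, T_s⁴ = 2T_e⁴/(2−ε); thus T_s = 205.7·(1.622)^(1/4) = 232.1 K.
Greenhouse warming: T_s − T_e = 26.44 K.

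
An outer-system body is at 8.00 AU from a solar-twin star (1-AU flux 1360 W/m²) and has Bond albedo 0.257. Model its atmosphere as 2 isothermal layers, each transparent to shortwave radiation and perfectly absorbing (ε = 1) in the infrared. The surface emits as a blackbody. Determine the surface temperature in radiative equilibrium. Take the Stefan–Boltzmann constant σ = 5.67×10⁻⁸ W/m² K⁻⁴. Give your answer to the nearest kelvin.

120 K

Irradiance scales as 1/d², so S = 1360 W/m² × (1/8.00)² = 21.25 W/m².
Top-of-atmosphere balance: σT_e⁴ = S(1−α)/4 = 3.947 W/m² → T_e = 91.34 K.
For an N-layer opaque stack, T_s⁴ = (N+1)T_e⁴, hence T_s = (3)^(1/4)×91.34 K = 120.2 K.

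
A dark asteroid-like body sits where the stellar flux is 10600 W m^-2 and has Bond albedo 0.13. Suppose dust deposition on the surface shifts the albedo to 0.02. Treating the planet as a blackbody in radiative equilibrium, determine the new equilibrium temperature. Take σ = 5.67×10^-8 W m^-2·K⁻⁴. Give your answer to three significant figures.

463 K

New equilibrium: T₂ = [(1−0.02)·10600/(4σ)]^(1/4) = 462.6 K.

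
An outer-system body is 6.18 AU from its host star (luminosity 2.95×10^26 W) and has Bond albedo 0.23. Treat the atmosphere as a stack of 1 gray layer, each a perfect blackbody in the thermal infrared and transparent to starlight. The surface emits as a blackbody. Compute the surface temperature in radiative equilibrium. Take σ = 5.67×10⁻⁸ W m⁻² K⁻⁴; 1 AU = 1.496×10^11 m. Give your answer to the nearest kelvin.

d = 6.18 × 1.496×10^11 m = 9.245×10^11 m.
Spreading L over a sphere of radius d: S = 2.95×10^26/(4π·9.25×10^11²) = 27.46 W m⁻².
The effective emission temperature is T_e = [S(1−α)/(4σ)]^¼ = 98.27 K.
For an N-layer opaque stack, T_s⁴ = (N+1)T_e⁴, hence T_s = (2)^(1/4)×98.27 K = 116.9 K.

117 K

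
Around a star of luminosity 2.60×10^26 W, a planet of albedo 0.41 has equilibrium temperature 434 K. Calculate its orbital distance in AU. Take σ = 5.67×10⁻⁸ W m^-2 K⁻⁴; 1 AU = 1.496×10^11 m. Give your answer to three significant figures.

Required flux: S = 4σT⁴/(1−α) = 13640 W m^-2.
Then d = [L/(4πS)]^(1/2) = 3.895×10^10 m, i.e. 0.2604 AU.

0.260 AU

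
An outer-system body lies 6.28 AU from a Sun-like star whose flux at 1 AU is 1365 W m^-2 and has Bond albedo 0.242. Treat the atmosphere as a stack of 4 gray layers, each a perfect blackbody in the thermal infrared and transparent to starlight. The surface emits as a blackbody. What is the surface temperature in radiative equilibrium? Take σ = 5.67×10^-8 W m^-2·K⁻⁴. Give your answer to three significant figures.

155 K

Irradiance scales as 1/d², so S = 1365 W m^-2 × (1/6.28)² = 34.61 W m^-2.
The effective emission temperature is T_e = [S(1−α)/(4σ)]^¼ = 103.7 K.
For an N-layer opaque stack, T_s⁴ = (N+1)T_e⁴, hence T_s = (5)^(1/4)×103.7 K = 155.1 K.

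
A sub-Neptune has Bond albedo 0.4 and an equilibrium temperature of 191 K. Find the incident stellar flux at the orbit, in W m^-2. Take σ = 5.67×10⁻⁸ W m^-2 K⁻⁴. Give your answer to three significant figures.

From S(1−α)/4 = σT⁴: S = 4σT⁴/(1−α).
The emitted flux is σT⁴ = 75.46 W m^-2.
S = 4·75.46/0.6 = 503.1 W m^-2.

503 W m^-2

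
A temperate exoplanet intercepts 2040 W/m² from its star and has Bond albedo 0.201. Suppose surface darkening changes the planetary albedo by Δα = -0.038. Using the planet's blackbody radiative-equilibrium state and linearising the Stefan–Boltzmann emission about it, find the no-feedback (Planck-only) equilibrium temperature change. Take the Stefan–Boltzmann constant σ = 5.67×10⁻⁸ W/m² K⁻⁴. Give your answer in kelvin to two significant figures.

3.5 kelvin

Reference equilibrium: T_e = [S(1−α)/(4σ)]^(1/4) = 291.2 K.
ΔF = −(S/4)Δα = −(2040/4)×(-0.038) = 19.38 W/m².
The Planck feedback parameter is 4σT_e³ = 5.598 W/m²/K.
So ΔT₀ = 19.38/5.598 = 3.46 K.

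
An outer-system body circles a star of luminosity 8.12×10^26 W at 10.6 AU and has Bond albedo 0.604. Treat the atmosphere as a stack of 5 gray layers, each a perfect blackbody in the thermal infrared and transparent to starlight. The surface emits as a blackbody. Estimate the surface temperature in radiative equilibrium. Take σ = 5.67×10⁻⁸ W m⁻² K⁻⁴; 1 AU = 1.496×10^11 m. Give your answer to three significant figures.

128 K

Orbital distance: d = 10.6 AU = 1.586×10^12 m.
Spreading L over a sphere of radius d: S = 8.12×10^26/(4π·1.59×10^12²) = 25.70 W m⁻².
The effective emission temperature is T_e = [S(1−α)/(4σ)]^¼ = 81.84 K.
For an N-layer opaque stack, T_s⁴ = (N+1)T_e⁴, hence T_s = (6)^(1/4)×81.84 K = 128.1 K.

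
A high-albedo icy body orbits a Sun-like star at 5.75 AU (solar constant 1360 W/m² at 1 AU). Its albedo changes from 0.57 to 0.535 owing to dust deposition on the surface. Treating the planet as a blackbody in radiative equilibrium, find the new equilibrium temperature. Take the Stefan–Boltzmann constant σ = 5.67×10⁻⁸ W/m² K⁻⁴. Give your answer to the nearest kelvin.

96 K

Irradiance scales as 1/d², so S = 1360 W/m² × (1/5.75)² = 41.13 W/m².
With the new albedo, S(1−α₂)/4 = 4.782 W/m², so T₂ = 95.83 K.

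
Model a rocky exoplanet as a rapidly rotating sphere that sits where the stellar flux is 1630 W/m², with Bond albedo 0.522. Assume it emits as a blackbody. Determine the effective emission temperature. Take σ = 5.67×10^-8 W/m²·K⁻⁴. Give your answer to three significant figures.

Absorbed flux (global mean): S(1−α)/4 = 1630·0.478/4 = 194.8 W/m².
In equilibrium σT⁴ equals this, so T = 242.1 K.

242 K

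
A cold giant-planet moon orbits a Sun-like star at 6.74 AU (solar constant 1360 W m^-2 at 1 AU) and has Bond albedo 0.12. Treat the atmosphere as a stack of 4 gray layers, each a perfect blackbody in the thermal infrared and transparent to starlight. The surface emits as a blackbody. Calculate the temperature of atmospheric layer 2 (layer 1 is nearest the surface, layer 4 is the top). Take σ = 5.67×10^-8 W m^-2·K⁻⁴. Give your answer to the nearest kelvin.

By the inverse-square law, S = 1360/6.74² = 29.94 W m^-2.
OLR = S(1−α)/4 = 6.586 W m^-2; the top layer radiates at T_e = 103.8 K.
Each opaque layer satisfies 2T_j⁴ = T_{j−1}⁴ + T_{j+1}⁴, giving T_k⁴ = (N+1−k)T_e⁴.
With k = 2: T_2 = (4+1−2)^¼·103.8 K = 136.6 K.

137 kelvin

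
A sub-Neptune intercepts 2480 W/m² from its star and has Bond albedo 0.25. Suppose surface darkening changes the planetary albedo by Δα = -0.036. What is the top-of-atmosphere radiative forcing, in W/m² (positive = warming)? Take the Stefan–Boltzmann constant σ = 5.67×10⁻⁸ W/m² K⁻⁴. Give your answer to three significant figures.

22.3 W/m²

ΔF = −(S/4)Δα = −(2480/4)×(-0.036) = 22.32 W/m².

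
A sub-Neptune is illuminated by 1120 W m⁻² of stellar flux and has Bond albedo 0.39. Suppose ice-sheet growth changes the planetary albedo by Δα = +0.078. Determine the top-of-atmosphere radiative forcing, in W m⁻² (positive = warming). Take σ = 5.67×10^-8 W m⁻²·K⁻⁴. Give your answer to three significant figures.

-21.8 W m⁻²

ΔF = −(S/4)Δα = −(1120/4)×(+0.078) = -21.84 W m⁻².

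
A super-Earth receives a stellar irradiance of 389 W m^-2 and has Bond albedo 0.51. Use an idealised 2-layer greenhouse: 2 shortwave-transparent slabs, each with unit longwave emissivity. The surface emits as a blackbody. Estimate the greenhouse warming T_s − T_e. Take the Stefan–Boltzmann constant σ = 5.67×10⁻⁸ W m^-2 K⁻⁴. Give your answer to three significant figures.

The effective emission temperature is T_e = [S(1−α)/(4σ)]^¼ = 170.3 K.
Surface: T_s = (3)^¼·T_e = 224.1 K.
Warming: T_s − T_e = 53.82 K.

53.8 kelvin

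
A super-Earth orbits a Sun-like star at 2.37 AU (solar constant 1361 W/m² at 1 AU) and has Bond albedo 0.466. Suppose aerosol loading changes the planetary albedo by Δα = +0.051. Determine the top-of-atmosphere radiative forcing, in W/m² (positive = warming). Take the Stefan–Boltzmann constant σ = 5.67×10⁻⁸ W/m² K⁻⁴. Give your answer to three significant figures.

-3.09 W/m²

By the inverse-square law, S = 1361/2.37² = 242.3 W/m².
TOA radiative forcing: ΔF = −S·Δα/4 = −242.3·(+0.051)/4 = -3.089 W/m².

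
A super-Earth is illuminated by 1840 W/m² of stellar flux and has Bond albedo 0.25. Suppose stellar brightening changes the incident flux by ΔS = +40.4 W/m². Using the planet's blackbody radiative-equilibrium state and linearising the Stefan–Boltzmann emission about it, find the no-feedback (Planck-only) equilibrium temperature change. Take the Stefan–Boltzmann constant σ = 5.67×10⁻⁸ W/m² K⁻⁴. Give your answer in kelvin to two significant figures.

Reference equilibrium: T_e = [S(1−α)/(4σ)]^(1/4) = 279.3 K.
ΔF = Δ[S(1−α)]/4 = (1−0.25)·+40.4/4 = 7.575 W/m².
Linearising σT⁴ gives d(σT⁴)/dT = 4σT_e³ = 4.941 W/m² per K.
So ΔT₀ = 7.575/4.941 = 1.53 K.

1.5 kelvin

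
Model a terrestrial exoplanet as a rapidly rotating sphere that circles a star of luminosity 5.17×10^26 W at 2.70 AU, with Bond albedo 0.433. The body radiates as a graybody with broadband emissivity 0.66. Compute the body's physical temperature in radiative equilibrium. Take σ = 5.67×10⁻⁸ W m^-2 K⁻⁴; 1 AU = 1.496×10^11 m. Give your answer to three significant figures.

Orbital distance: d = 2.70 AU = 4.039×10^11 m.
S = L/(4πd²) = 252.2 W m^-2.
Absorbed flux (global mean): S(1−α)/4 = 252.2·0.567/4 = 35.74 W m^-2.
Equating to εσT⁴ with ε = 0.66: T = (35.74/0.66σ)^(1/4) = 175.8 K.

176 K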